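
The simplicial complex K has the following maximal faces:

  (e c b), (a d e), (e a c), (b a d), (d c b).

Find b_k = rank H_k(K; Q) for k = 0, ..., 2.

Fix the vertex order a < b < c < d < e and write every simplex with vertices in increasing order. Then dim K = 2 and the simplices of K are:

  0-simplices (5): a, b, c, d, e
  1-simplices (10): ab, ac, ad, ae, bc, bd, be, cd, ce, de
  2-simplices (5): abd, ace, ade, bcd, bce

giving chain groups C_0 ≅ Z^5, C_1 ≅ Z^10, C_2 ≅ Z^5.

The boundary map ∂_1: C_1 → C_0 sends each edge [p,q] (with p < q) to q − p.
As a 5×10 matrix over Z this has rank 4, with invariant factors (1,1,1,1).

Boundary ∂_2: C_2 → C_1 acts by ∂[p,q,r] = [q,r] − [p,r] + [p,q]. For instance
  ∂ade = de − ae + ad,
  ∂bcd = cd − bd + bc.
As a 10×5 matrix over Z this has rank 5, with invariant factors (1,1,1,1,1).

Computing H_k = (kernel of ∂_k) / (image of ∂_{k+1}):

  H_0: rank C_0 − rank ∂_1 = 5 − 4 = 1, and the invariant factors of ∂_1 are all 1, so H_0 ≅ Z.
  H_1: rank ker ∂_1 − rank ∂_2 = (10 − 4) − 5 = 1, and the invariant factors of ∂_2 are all 1, so H_1 ≅ Z.
  H_2: rank ker ∂_2 − rank ∂_3 = (5 − 5) − 0 = 0, and there is no ∂_3, so H_2 ≅ 0.

(K is a triangulation of the Möbius band.)

Hence the Betti numbers are b_0 = 1, b_1 = 1, b_2 = 0.

b_0 = 1, b_1 = 1, b_2 = 0.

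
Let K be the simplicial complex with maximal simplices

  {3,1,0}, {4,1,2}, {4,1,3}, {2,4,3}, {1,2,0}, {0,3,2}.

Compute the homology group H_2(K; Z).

Order the vertices as 0 < 1 < 2 < 3 < 4. Listing each simplex with vertices in this order, K has dimension 2 with simplices:

  0-simplices (5): [0], [1], [2], [3], [4]
  1-simplices (9): [0,1], [0,2], [0,3], [1,2], [1,3], [1,4], [2,3], [2,4], [3,4]
  2-simplices (6): [0,1,2], [0,1,3], [0,2,3], [1,2,4], [1,3,4], [2,3,4]

so the chain groups are C_0 ≅ Z^5, C_1 ≅ Z^9, C_2 ≅ Z^6.

∂_1: C_1 → C_0 maps an edge to its endpoints' difference, ∂[p,q] = q − p. For instance
  ∂[1,2] = [2] − [1].
As a 5×9 matrix over Z this has rank 4, with invariant factors (1,1,1,1).

The boundary map ∂_2: C_2 → C_1 sends each 2-simplex [p,q,r] to [q,r] − [p,r] + [p,q]. For instance
  ∂[1,3,4] = [3,4] − [1,4] + [1,3],
  ∂[0,1,3] = [1,3] − [0,3] + [0,1].
The resulting 9×6 matrix has rank 5, and its Smith normal form has invariant factors (1,1,1,1,1).

Computing H_k = (kernel of ∂_k) / (image of ∂_{k+1}):

  H_2: rank ker ∂_2 − rank ∂_3 = (6 − 5) − 0 = 1, and there is no ∂_3, so H_2 = Z.

H_2 = Z.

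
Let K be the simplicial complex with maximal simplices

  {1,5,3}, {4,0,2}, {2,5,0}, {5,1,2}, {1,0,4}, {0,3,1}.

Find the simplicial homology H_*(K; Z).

We work with the vertex ordering 0 < 1 < 2 < 3 < 4 < 5. The simplices of K, each written with vertices in increasing order, are:

  0-simplices (6): [0], [1], [2], [3], [4], [5]
  1-simplices (12): [0,1], [0,2], [0,3], [0,4], [0,5], [1,2], [1,3], [1,4], [1,5], [2,4], [2,5], [3,5]
  2-simplices (6): [0,1,3], [0,1,4], [0,2,4], [0,2,5], [1,2,5], [1,3,5]

giving chain groups C_0 ≅ Z^6, C_1 ≅ Z^12, C_2 ≅ Z^6.

∂_1: C_1 → C_0 sends each edge [p,q] (with p < q) to q − p.
The resulting 6×12 matrix has rank 5, and its Smith normal form has invariant factors (1,1,1,1,1).

∂_2: C_2 → C_1 acts by ∂[p,q,r] = [q,r] − [p,r] + [p,q]. For instance
  ∂[1,3,5] = [3,5] − [1,5] + [1,3],
  ∂[0,1,3] = [1,3] − [0,3] + [0,1].
The 12×6 boundary matrix has rank 6 and Smith normal form diag(1,1,1,1,1,1).

Reading off H_k = ker ∂_k / im ∂_{k+1}:

  H_0: rank C_0 − rank ∂_1 = 6 − 5 = 1, and the invariant factors of ∂_1 are all 1, so H_0 ≅ Z.
  H_1: rank ker ∂_1 − rank ∂_2 = (12 − 5) − 6 = 1, and the invariant factors of ∂_2 are all 1, so H_1 ≅ Z.
  H_2: rank ker ∂_2 − rank ∂_3 = (6 − 6) − 0 = 0, and there is no ∂_3, so H_2 ≅ 0.

(K is a triangulation of the cylinder S^1 x I.)

H_0 = Z,  H_1 = Z,  H_2 = 0.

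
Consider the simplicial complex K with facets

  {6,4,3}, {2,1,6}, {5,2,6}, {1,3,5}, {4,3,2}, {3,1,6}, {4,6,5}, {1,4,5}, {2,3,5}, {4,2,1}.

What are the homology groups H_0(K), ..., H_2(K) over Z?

H_0 ≅ Z,  H_1 ≅ Z_2,  H_2 = 0.

Order the vertices as 1 < 2 < 3 < 4 < 5 < 6. Listing each simplex with vertices in this order, K has dimension 2 with simplices:

  0-simplices (6): [1], [2], [3], [4], [5], [6]
  1-simplices (15): [1,2], [1,3], [1,4], [1,5], [1,6], [2,3], [2,4], [2,5], [2,6], [3,4], [3,5], [3,6], [4,5], [4,6], [5,6]
  2-simplices (10): [1,2,4], [1,2,6], [1,3,5], [1,3,6], [1,4,5], [2,3,4], [2,3,5], [2,5,6], [3,4,6], [4,5,6]

giving chain groups C_0 ≅ Z^6, C_1 ≅ Z^15, C_2 ≅ Z^10.

∂_1: C_1 → C_0 is given by ∂[p,q] = [q] − [p]. For instance
  ∂[2,6] = [6] − [2].
The 6×15 boundary matrix has rank 5 and Smith normal form diag(1,1,1,1,1).

Boundary ∂_2: C_2 → C_1 acts by ∂[p,q,r] = [q,r] − [p,r] + [p,q]. For instance
  ∂[4,5,6] = [5,6] − [4,6] + [4,5],
  ∂[1,2,6] = [2,6] − [1,6] + [1,2].
As a 15×10 matrix over Z this has rank 10, with invariant factors (1,1,1,1,1,1,1,1,1,2).

Now H_k = ker ∂_k / im ∂_{k+1}, so:

  H_0: rank C_0 − rank ∂_1 = 6 − 5 = 1, and the invariant factors of ∂_1 are all 1, so H_0 = Z.
  H_1: rank ker ∂_1 − rank ∂_2 = (15 − 5) − 10 = 0, and ∂_2 has invariant factor 2 > 1, so H_1 = Z_2.
  H_2: rank ker ∂_2 − rank ∂_3 = (10 − 10) − 0 = 0, and there is no ∂_3, so H_2 = 0.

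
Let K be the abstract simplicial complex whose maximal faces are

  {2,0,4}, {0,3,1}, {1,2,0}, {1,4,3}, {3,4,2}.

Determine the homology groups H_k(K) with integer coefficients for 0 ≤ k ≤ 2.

H_0 ≅ Z,  H_1 ≅ Z,  H_2 = 0.

We work with the vertex ordering 0 < 1 < 2 < 3 < 4. The simplices of K, each written with vertices in increasing order, are:

  0-simplices (5): [0], [1], [2], [3], [4]
  1-simplices (10): [0,1], [0,2], [0,3], [0,4], [1,2], [1,3], [1,4], [2,3], [2,4], [3,4]
  2-simplices (5): [0,1,2], [0,1,3], [0,2,4], [1,3,4], [2,3,4]

giving chain groups C_0 ≅ Z^5, C_1 ≅ Z^10, C_2 ≅ Z^5.

∂_1: C_1 → C_0 maps an edge to its endpoints' difference, ∂[p,q] = q − p.
The 5×10 boundary matrix has rank 4 and Smith normal form diag(1,1,1,1).

The boundary map ∂_2: C_2 → C_1 acts by ∂[p,q,r] = [q,r] − [p,r] + [p,q]. For instance
  ∂[0,2,4] = [2,4] − [0,4] + [0,2],
  ∂[1,3,4] = [3,4] − [1,4] + [1,3].
The 10×5 boundary matrix has rank 5 and Smith normal form diag(1,1,1,1,1).

Computing H_k = (kernel of ∂_k) / (image of ∂_{k+1}):

  H_0: rank C_0 − rank ∂_1 = 5 − 4 = 1, and the invariant factors of ∂_1 are all 1, so H_0 ≅ Z.
  H_1: rank ker ∂_1 − rank ∂_2 = (10 − 4) − 5 = 1, and the invariant factors of ∂_2 are all 1, so H_1 ≅ Z.
  H_2: rank ker ∂_2 − rank ∂_3 = (5 − 5) − 0 = 0, and there is no ∂_3, so H_2 ≅ 0.

(K is a triangulation of the Möbius band.)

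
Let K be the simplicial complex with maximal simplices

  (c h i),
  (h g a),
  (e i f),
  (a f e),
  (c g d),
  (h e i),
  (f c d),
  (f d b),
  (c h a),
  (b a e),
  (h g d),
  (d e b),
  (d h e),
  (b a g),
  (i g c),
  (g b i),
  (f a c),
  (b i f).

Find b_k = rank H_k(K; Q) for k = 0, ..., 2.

b_0 = 1, b_1 = 1, b_2 = 0.

Order the vertices as a < b < c < d < e < f < g < h < i. Listing each simplex with vertices in this order, K has dimension 2 with simplices:

  0-simplices (9): a, b, c, d, e, f, g, h, i
  1-simplices (27): ab, ac, ae, af, ag, ah, bd, be, bf, bg, bi, cd, cf, cg, ch, ci, de, df, dg, dh, ef, eh, ei, fi, gh, gi, hi
  2-simplices (18): abe, abg, acf, ach, aef, agh, bde, bdf, bfi, bgi, cdf, cdg, cgi, chi, deh, dgh, efi, ehi

giving chain groups C_0 ≅ Z^9, C_1 ≅ Z^27, C_2 ≅ Z^18.

∂_1: C_1 → C_0 is given by ∂[p,q] = [q] − [p]. For instance
  ∂fi = i − f.
The 9×27 boundary matrix has rank 8 and Smith normal form diag(1,1,1,1,1,1,1,1).

Boundary ∂_2: C_2 → C_1 sends each 2-simplex [p,q,r] to [q,r] − [p,r] + [p,q]. For instance
  ∂deh = eh − dh + de,
  ∂dgh = gh − dh + dg.
The resulting 27×18 matrix has rank 18, and its Smith normal form has invariant factors (1,1,1,1,1,1,1,1,1,1,1,1,1,1,1,1,1,2).

Computing H_k = (kernel of ∂_k) / (image of ∂_{k+1}):

  H_0: rank C_0 − rank ∂_1 = 9 − 8 = 1, and the invariant factors of ∂_1 are all 1, so H_0 ≅ Z.
  H_1: rank ker ∂_1 − rank ∂_2 = (27 − 8) − 18 = 1, and ∂_2 has invariant factor 2 > 1, so H_1 ≅ Z ⊕ Z_2.
  H_2: rank ker ∂_2 − rank ∂_3 = (18 − 18) − 0 = 0, and there is no ∂_3, so H_2 ≅ 0.

As a check, the Euler characteristic is 9 − 27 + 18 = 0, which agrees with 1 − 1 + 0 = 0.

Hence the Betti numbers are b_0 = 1, b_1 = 1, b_2 = 0.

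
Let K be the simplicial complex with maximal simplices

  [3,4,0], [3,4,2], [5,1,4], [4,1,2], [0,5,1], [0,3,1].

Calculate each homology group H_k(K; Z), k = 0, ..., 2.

H_0 = Z,  H_1 = Z,  H_2 = 0.

Fix the vertex order 0 < 1 < 2 < 3 < 4 < 5 and write every simplex with vertices in increasing order. Then dim K = 2 and the simplices of K are:

  0-simplices (6): [0], [1], [2], [3], [4], [5]
  1-simplices (12): [0,1], [0,3], [0,4], [0,5], [1,2], [1,3], [1,4], [1,5], [2,3], [2,4], [3,4], [4,5]
  2-simplices (6): [0,1,3], [0,1,5], [0,3,4], [1,2,4], [1,4,5], [2,3,4]

giving chain groups C_0 ≅ Z^6, C_1 ≅ Z^12, C_2 ≅ Z^6.

The boundary map ∂_1: C_1 → C_0 is given by ∂[p,q] = [q] − [p]. For instance
  ∂[3,4] = [4] − [3].
The 6×12 boundary matrix has rank 5 and Smith normal form diag(1,1,1,1,1).

∂_2: C_2 → C_1 sends each 2-simplex [p,q,r] to [q,r] − [p,r] + [p,q]. For instance
  ∂[2,3,4] = [3,4] − [2,4] + [2,3],
  ∂[1,2,4] = [2,4] − [1,4] + [1,2].
The resulting 12×6 matrix has rank 6, and its Smith normal form has invariant factors (1,1,1,1,1,1).

From H_k ≅ ker(∂_k) / im(∂_{k+1}) we obtain:

  H_0: rank C_0 − rank ∂_1 = 6 − 5 = 1, and the invariant factors of ∂_1 are all 1, so H_0 = Z.
  H_1: rank ker ∂_1 − rank ∂_2 = (12 − 5) − 6 = 1, and the invariant factors of ∂_2 are all 1, so H_1 = Z.
  H_2: rank ker ∂_2 − rank ∂_3 = (6 − 6) − 0 = 0, and there is no ∂_3, so H_2 = 0.

As a check, the Euler characteristic is 6 − 12 + 6 = 0, which agrees with 1 − 1 + 0 = 0.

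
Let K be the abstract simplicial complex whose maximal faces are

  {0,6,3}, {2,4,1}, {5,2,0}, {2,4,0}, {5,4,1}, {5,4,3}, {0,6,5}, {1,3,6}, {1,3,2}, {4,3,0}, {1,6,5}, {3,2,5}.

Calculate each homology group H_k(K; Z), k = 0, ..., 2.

H_0 ≅ Z,  H_1 ≅ Z/2Z,  H_2 = 0.

K has 7 vertices, 18 edges, 12 triangles.
rank ∂_0 = 0, rank ∂_1 = 6 ⇒ b_0 = 7 − 0 − 6 = 1; all invariant factors of ∂_1 are 1 so no torsion. So H_0 = Z.
rank ∂_1 = 6, rank ∂_2 = 12 ⇒ b_1 = 18 − 6 − 12 = 0; ∂_2 has invariant factor(s) [2] giving torsion. So H_1 = Z/2Z.
rank ∂_2 = 12, rank ∂_3 = 0 ⇒ b_2 = 12 − 12 − 0 = 0. So H_2 = 0.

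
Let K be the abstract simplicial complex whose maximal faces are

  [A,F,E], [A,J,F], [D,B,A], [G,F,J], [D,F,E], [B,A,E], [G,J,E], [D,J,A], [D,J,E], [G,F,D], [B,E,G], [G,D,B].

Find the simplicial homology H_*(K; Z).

K has 7 vertices, 18 edges, 12 triangles.
rank ∂_0 = 0, rank ∂_1 = 6 ⇒ b_0 = 7 − 0 − 6 = 1; all invariant factors of ∂_1 are 1 so no torsion. So H_0 = Z.
rank ∂_1 = 6, rank ∂_2 = 12 ⇒ b_1 = 18 − 6 − 12 = 0; ∂_2 has invariant factor(s) [2] giving torsion. So H_1 = Z/2.
rank ∂_2 = 12, rank ∂_3 = 0 ⇒ b_2 = 12 − 12 − 0 = 0. So H_2 = 0.

H_0 ≅ Z,  H_1 ≅ Z/2,  H_2 = 0.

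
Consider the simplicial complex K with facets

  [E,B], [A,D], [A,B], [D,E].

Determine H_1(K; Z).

We work with the vertex ordering A < B < D < E. The simplices of K, each written with vertices in increasing order, are:

  0-simplices (4): A, B, D, E
  1-simplices (4): AB, AD, BE, DE

giving chain groups C_0 ≅ Z^4, C_1 ≅ Z^4.

∂_1: C_1 → C_0 is given by ∂[p,q] = [q] − [p]. For instance
  ∂AD = D − A.
The 4×4 boundary matrix has rank 3 and Smith normal form diag(1,1,1).

From H_k ≅ ker(∂_k) / im(∂_{k+1}) we obtain:

  H_1: rank ker ∂_1 − rank ∂_2 = (4 − 3) − 0 = 1, and there is no ∂_2, so H_1 = Z.

(K is a triangulation of the circle S^1.)

H_1 ≅ Z.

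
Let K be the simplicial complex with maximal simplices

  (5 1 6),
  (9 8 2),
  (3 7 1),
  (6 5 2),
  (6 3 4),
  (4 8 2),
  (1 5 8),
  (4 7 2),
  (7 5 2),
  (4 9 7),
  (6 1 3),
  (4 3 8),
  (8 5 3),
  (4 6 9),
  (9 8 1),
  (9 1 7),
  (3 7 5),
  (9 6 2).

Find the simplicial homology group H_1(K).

Fix the vertex order 1 < 2 < 3 < 4 < 5 < 6 < 7 < 8 < 9 and write every simplex with vertices in increasing order. Then dim K = 2 and the simplices of K are:

  0-simplices (9): [1], [2], [3], [4], [5], [6], [7], [8], [9]
  1-simplices (27): (27 of them)
  2-simplices (18): [1,3,6], [1,3,7], [1,5,6], [1,5,8], [1,7,9], [1,8,9], [2,4,7], [2,4,8], [2,5,6], [2,5,7], [2,6,9], [2,8,9], [3,4,6], [3,4,8], [3,5,7], [3,5,8], [4,6,9], [4,7,9]

Hence C_0 ≅ Z^9, C_1 ≅ Z^27, C_2 ≅ Z^18.

Boundary ∂_1: C_1 → C_0 sends each edge [p,q] (with p < q) to q − p. For instance
  ∂[2,6] = [6] − [2].
As a 9×27 matrix over Z this has rank 8, with invariant factors (1,1,1,1,1,1,1,1).

Boundary ∂_2: C_2 → C_1 sends each 2-simplex [p,q,r] to [q,r] − [p,r] + [p,q]. For instance
  ∂[1,8,9] = [8,9] − [1,9] + [1,8],
  ∂[2,8,9] = [8,9] − [2,9] + [2,8].
As a 27×18 matrix over Z this has rank 18, with invariant factors (1,1,1,1,1,1,1,1,1,1,1,1,1,1,1,1,1,2).

Now H_k = ker ∂_k / im ∂_{k+1}, so:

  H_1: rank ker ∂_1 − rank ∂_2 = (27 − 8) − 18 = 1, and ∂_2 has invariant factor 2 > 1, so H_1 ≅ Z ⊕ Z_2.

H_1 = Z ⊕ Z_2.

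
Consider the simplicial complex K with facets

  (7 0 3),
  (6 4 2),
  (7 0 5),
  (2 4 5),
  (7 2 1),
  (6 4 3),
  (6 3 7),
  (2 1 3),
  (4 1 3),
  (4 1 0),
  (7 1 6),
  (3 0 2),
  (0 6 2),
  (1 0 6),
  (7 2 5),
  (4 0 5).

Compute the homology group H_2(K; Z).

H_2 ≅ Z.

Fix the vertex order 0 < 1 < 2 < 3 < 4 < 5 < 6 < 7 and write every simplex with vertices in increasing order. Then dim K = 2 and the simplices of K are:

  0-simplices (8): [0], [1], [2], [3], [4], [5], [6], [7]
  1-simplices (24): (24 of them)
  2-simplices (16): [0,1,4], [0,1,6], [0,2,3], [0,2,6], [0,3,7], [0,4,5], [0,5,7], [1,2,3], [1,2,7], [1,3,4], [1,6,7], [2,4,5], [2,4,6], [2,5,7], [3,4,6], [3,6,7]

Hence C_0 ≅ Z^8, C_1 ≅ Z^24, C_2 ≅ Z^16.

Boundary ∂_1: C_1 → C_0 maps an edge to its endpoints' difference, ∂[p,q] = q − p. For instance
  ∂[4,6] = [6] − [4].
As a 8×24 matrix over Z this has rank 7, with invariant factors (1,1,1,1,1,1,1).

The boundary map ∂_2: C_2 → C_1 sends each 2-simplex [p,q,r] to [q,r] − [p,r] + [p,q]. For instance
  ∂[2,5,7] = [5,7] − [2,7] + [2,5],
  ∂[2,4,6] = [4,6] − [2,6] + [2,4].
As a 24×16 matrix over Z this has rank 15, with invariant factors (1,1,1,1,1,1,1,1,1,1,1,1,1,1,1).

Now H_k = ker ∂_k / im ∂_{k+1}, so:

  H_2: rank ker ∂_2 − rank ∂_3 = (16 − 15) − 0 = 1, and there is no ∂_3, so H_2 = Z.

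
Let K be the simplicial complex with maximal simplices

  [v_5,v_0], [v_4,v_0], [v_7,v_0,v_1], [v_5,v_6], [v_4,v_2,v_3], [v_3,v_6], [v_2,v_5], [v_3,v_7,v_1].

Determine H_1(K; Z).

H_1 ≅ Z^3.

K has 8 vertices, 13 edges, 3 triangles.
rank ∂_1 = 7, rank ∂_2 = 3 ⇒ b_1 = 13 − 7 − 3 = 3; all invariant factors of ∂_2 are 1 so no torsion. So H_1 ≅ Z^3.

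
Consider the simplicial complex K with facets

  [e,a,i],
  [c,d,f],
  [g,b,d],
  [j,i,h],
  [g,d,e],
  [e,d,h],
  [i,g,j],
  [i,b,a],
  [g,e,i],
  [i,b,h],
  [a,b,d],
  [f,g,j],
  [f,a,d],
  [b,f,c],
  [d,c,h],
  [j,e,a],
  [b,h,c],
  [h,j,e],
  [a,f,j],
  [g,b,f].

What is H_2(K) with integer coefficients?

H_2 = 0.

Order the vertices as a < b < c < d < e < f < g < h < i < j. Listing each simplex with vertices in this order, K has dimension 2 with simplices:

  0-simplices (10): a, b, c, d, e, f, g, h, i, j
  1-simplices (30): ab, ad, ae, af, ai, aj, bc, bd, bf, bg, bh, bi, cd, cf, ch, de, df, dg, dh, eg, eh, ei, ej, fg, fj, gi, gj, hi, hj, ij
  2-simplices (20): abd, abi, adf, aei, aej, afj, bcf, bch, bdg, bfg, bhi, cdf, cdh, deg, deh, egi, ehj, fgj, gij, hij

Hence C_0 ≅ Z^10, C_1 ≅ Z^30, C_2 ≅ Z^20.

Boundary ∂_1: C_1 → C_0 sends each edge [p,q] (with p < q) to q − p.
The 10×30 boundary matrix has rank 9 and Smith normal form diag(1,1,1,1,1,1,1,1,1).

Boundary ∂_2: C_2 → C_1 maps a triangle to the signed sum of its edges. For instance
  ∂hij = ij − hj + hi,
  ∂bhi = hi − bi + bh.
This gives a 30×20 integer matrix of rank 20; reducing to Smith normal form yields diagonal entries (1,1,1,1,1,1,1,1,1,1,1,1,1,1,1,1,1,1,1,2).

Reading off H_k = ker ∂_k / im ∂_{k+1}:

  H_2: rank ker ∂_2 − rank ∂_3 = (20 − 20) − 0 = 0, and there is no ∂_3, so H_2 ≅ 0.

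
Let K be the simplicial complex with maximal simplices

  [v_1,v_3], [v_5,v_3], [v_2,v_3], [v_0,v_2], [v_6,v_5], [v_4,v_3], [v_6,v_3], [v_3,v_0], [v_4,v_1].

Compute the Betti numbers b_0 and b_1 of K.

b_0 = 1, b_1 = 3.

Order the vertices as v_0 < v_1 < v_2 < v_3 < v_4 < v_5 < v_6. Listing each simplex with vertices in this order, K has dimension 1 with simplices:

  0-simplices (7): [v_0], [v_1], [v_2], [v_3], [v_4], [v_5], [v_6]
  1-simplices (9): [v_0,v_2], [v_0,v_3], [v_1,v_3], [v_1,v_4], [v_2,v_3], [v_3,v_4], [v_3,v_5], [v_3,v_6], [v_5,v_6]

Hence C_0 ≅ Z^7, C_1 ≅ Z^9.

Boundary ∂_1: C_1 → C_0 maps an edge to its endpoints' difference, ∂[p,q] = q − p.
The resulting 7×9 matrix has rank 6, and its Smith normal form has invariant factors (1,1,1,1,1,1).

From H_k ≅ ker(∂_k) / im(∂_{k+1}) we obtain:

  H_0: rank C_0 − rank ∂_1 = 7 − 6 = 1, and the invariant factors of ∂_1 are all 1, so H_0 ≅ Z.
  H_1: rank ker ∂_1 − rank ∂_2 = (9 − 6) − 0 = 3, and there is no ∂_2, so H_1 ≅ Z^3.

(K is a triangulation of a wedge of 3 circles.)

Hence the Betti numbers are b_0 = 1, b_1 = 3.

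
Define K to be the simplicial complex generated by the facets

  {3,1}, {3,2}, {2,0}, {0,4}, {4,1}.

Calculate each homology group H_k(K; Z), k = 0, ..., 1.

Order the vertices as 0 < 1 < 2 < 3 < 4. Listing each simplex with vertices in this order, K has dimension 1 with simplices:

  0-simplices (5): [0], [1], [2], [3], [4]
  1-simplices (5): [0,2], [0,4], [1,3], [1,4], [2,3]

so the chain groups are C_0 ≅ Z^5, C_1 ≅ Z^5.

Boundary ∂_1: C_1 → C_0 is given by ∂[p,q] = [q] − [p].
This gives a 5×5 integer matrix of rank 4; reducing to Smith normal form yields diagonal entries (1,1,1,1).

Computing H_k = (kernel of ∂_k) / (image of ∂_{k+1}):

  H_0: rank C_0 − rank ∂_1 = 5 − 4 = 1, and the invariant factors of ∂_1 are all 1, so H_0 ≅ Z.
  H_1: rank ker ∂_1 − rank ∂_2 = (5 − 4) − 0 = 1, and there is no ∂_2, so H_1 ≅ Z.

(K is a triangulation of the circle S^1.)

H_0 = Z,  H_1 = Z.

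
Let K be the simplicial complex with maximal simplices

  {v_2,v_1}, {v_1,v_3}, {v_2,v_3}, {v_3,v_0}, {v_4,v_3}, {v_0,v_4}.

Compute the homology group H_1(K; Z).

H_1 ≅ Z^2.

Order the vertices as v_0 < v_1 < v_2 < v_3 < v_4. Listing each simplex with vertices in this order, K has dimension 1 with simplices:

  0-simplices (5): [v_0], [v_1], [v_2], [v_3], [v_4]
  1-simplices (6): [v_0,v_3], [v_0,v_4], [v_1,v_2], [v_1,v_3], [v_2,v_3], [v_3,v_4]

giving chain groups C_0 ≅ Z^5, C_1 ≅ Z^6.

Boundary ∂_1: C_1 → C_0 sends each edge [p,q] (with p < q) to q − p. For instance
  ∂[v_1,v_3] = [v_3] − [v_1].
The 5×6 boundary matrix has rank 4 and Smith normal form diag(1,1,1,1).

From H_k ≅ ker(∂_k) / im(∂_{k+1}) we obtain:

  H_1: rank ker ∂_1 − rank ∂_2 = (6 − 4) − 0 = 2, and there is no ∂_2, so H_1 ≅ Z^2.

(K is a triangulation of a wedge of 2 circles.)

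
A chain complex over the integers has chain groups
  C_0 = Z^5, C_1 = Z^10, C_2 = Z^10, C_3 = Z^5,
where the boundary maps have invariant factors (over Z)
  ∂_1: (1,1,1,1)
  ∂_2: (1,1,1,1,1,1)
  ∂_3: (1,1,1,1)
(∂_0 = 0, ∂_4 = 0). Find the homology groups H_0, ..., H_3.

H_0: b_0 = 5 − 0 − 4 = 1; torsion from ∂_1 factors > 1: none. So H_0 ≅ Z.
H_1: b_1 = 10 − 4 − 6 = 0; torsion from ∂_2 factors > 1: none. So H_1 ≅ 0.
H_2: b_2 = 10 − 6 − 4 = 0; torsion from ∂_3 factors > 1: none. So H_2 ≅ 0.
H_3: b_3 = 5 − 4 − 0 = 1; torsion from ∂_4 factors > 1: none. So H_3 ≅ Z.

H_0 ≅ Z,  H_1 = 0,  H_2 = 0,  H_3 ≅ Z.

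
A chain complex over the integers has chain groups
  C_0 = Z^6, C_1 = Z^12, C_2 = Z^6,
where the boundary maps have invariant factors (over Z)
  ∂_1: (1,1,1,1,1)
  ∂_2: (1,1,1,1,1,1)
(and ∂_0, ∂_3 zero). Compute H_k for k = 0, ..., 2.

H_0 ≅ Z,  H_1 ≅ Z,  H_2 = 0.

H_0: b_0 = 6 − 0 − 5 = 1; torsion from ∂_1 factors > 1: none. So H_0 ≅ Z.
H_1: b_1 = 12 − 5 − 6 = 1; torsion from ∂_2 factors > 1: none. So H_1 ≅ Z.
H_2: b_2 = 6 − 6 − 0 = 0; torsion from ∂_3 factors > 1: none. So H_2 ≅ 0.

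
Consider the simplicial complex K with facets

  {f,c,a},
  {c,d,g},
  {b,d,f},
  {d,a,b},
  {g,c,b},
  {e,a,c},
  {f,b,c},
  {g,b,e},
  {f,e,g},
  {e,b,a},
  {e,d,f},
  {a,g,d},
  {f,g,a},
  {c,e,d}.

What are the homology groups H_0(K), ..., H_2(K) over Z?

Fix the vertex order a < b < c < d < e < f < g and write every simplex with vertices in increasing order. Then dim K = 2 and the simplices of K are:

  0-simplices (7): a, b, c, d, e, f, g
  1-simplices (21): ab, ac, ad, ae, af, ag, bc, bd, be, bf, bg, cd, ce, cf, cg, de, df, dg, ef, eg, fg
  2-simplices (14): abd, abe, ace, acf, adg, afg, bcf, bcg, bdf, beg, cde, cdg, def, efg

Hence C_0 ≅ Z^7, C_1 ≅ Z^21, C_2 ≅ Z^14.

The boundary map ∂_1: C_1 → C_0 sends each edge [p,q] (with p < q) to q − p.
The resulting 7×21 matrix has rank 6, and its Smith normal form has invariant factors (1,1,1,1,1,1).

∂_2: C_2 → C_1 maps a triangle to the signed sum of its edges. For instance
  ∂bcg = cg − bg + bc,
  ∂bcf = cf − bf + bc.
The resulting 21×14 matrix has rank 13, and its Smith normal form has invariant factors (1,1,1,1,1,1,1,1,1,1,1,1,1).

Computing H_k = (kernel of ∂_k) / (image of ∂_{k+1}):

  H_0: rank C_0 − rank ∂_1 = 7 − 6 = 1, and the invariant factors of ∂_1 are all 1, so H_0 ≅ Z.
  H_1: rank ker ∂_1 − rank ∂_2 = (21 − 6) − 13 = 2, and the invariant factors of ∂_2 are all 1, so H_1 ≅ Z^2.
  H_2: rank ker ∂_2 − rank ∂_3 = (14 − 13) − 0 = 1, and there is no ∂_3, so H_2 ≅ Z.

H_0 ≅ Z,  H_1 ≅ Z^2,  H_2 ≅ Z.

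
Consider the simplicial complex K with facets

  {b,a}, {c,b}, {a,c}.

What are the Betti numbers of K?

b_0 = 1, b_1 = 1.

Fix the vertex order a < b < c and write every simplex with vertices in increasing order. Then dim K = 1 and the simplices of K are:

  0-simplices (3): a, b, c
  1-simplices (3): ab, ac, bc

Hence C_0 ≅ Z^3, C_1 ≅ Z^3.

Boundary ∂_1: C_1 → C_0 sends each edge [p,q] (with p < q) to q − p. For instance
  ∂bc = c − b.
This gives a 3×3 integer matrix of rank 2; reducing to Smith normal form yields diagonal entries (1,1).

Reading off H_k = ker ∂_k / im ∂_{k+1}:

  H_0: rank C_0 − rank ∂_1 = 3 − 2 = 1, and the invariant factors of ∂_1 are all 1, so H_0 = Z.
  H_1: rank ker ∂_1 − rank ∂_2 = (3 − 2) − 0 = 1, and there is no ∂_2, so H_1 = Z.

Hence the Betti numbers are b_0 = 1, b_1 = 1.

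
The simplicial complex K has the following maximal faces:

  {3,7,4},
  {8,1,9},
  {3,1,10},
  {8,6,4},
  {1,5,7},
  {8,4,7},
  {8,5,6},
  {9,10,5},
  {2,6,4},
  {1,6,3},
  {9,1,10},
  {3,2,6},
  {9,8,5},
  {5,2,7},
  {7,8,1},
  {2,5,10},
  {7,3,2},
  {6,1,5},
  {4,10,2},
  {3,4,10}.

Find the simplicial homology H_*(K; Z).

K has 10 vertices, 30 edges, 20 triangles.
rank ∂_0 = 0, rank ∂_1 = 9 ⇒ b_0 = 10 − 0 − 9 = 1; all invariant factors of ∂_1 are 1 so no torsion. So H_0 = Z.
rank ∂_1 = 9, rank ∂_2 = 20 ⇒ b_1 = 30 − 9 − 20 = 1; ∂_2 has invariant factor(s) [2] giving torsion. So H_1 = Z × Z/2.
rank ∂_2 = 20, rank ∂_3 = 0 ⇒ b_2 = 20 − 20 − 0 = 0. So H_2 = 0.

H_0 = Z,  H_1 = Z × Z/2,  H_2 = 0.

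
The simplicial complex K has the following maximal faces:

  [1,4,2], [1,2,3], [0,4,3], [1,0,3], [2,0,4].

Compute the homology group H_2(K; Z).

Take the total order 0 < 1 < 2 < 3 < 4 on the vertex set. Then K (dimension 2) consists of the simplices:

  0-simplices (5): [0], [1], [2], [3], [4]
  1-simplices (10): [0,1], [0,2], [0,3], [0,4], [1,2], [1,3], [1,4], [2,3], [2,4], [3,4]
  2-simplices (5): [0,1,3], [0,2,4], [0,3,4], [1,2,3], [1,2,4]

so the chain groups are C_0 ≅ Z^5, C_1 ≅ Z^10, C_2 ≅ Z^5.

Boundary ∂_1: C_1 → C_0 sends each edge [p,q] (with p < q) to q − p. For instance
  ∂[0,4] = [4] − [0].
As a 5×10 matrix over Z this has rank 4, with invariant factors (1,1,1,1).

Boundary ∂_2: C_2 → C_1 maps a triangle to the signed sum of its edges. For instance
  ∂[0,1,3] = [1,3] − [0,3] + [0,1],
  ∂[0,3,4] = [3,4] − [0,4] + [0,3].
The 10×5 boundary matrix has rank 5 and Smith normal form diag(1,1,1,1,1).

Reading off H_k = ker ∂_k / im ∂_{k+1}:

  H_2: rank ker ∂_2 − rank ∂_3 = (5 − 5) − 0 = 0, and there is no ∂_3, so H_2 = 0.

H_2 ≅ 0.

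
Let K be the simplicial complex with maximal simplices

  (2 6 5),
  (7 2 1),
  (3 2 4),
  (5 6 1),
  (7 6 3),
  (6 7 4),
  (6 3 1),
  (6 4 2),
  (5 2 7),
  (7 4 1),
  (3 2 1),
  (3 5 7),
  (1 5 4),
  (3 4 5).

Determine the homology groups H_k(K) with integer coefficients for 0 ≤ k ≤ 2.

Fix the vertex order 1 < 2 < 3 < 4 < 5 < 6 < 7 and write every simplex with vertices in increasing order. Then dim K = 2 and the simplices of K are:

  0-simplices (7): [1], [2], [3], [4], [5], [6], [7]
  1-simplices (21): [1,2], [1,3], [1,4], [1,5], [1,6], [1,7], [2,3], [2,4], [2,5], [2,6], [2,7], [3,4], [3,5], [3,6], [3,7], [4,5], [4,6], [4,7], [5,6], [5,7], [6,7]
  2-simplices (14): [1,2,3], [1,2,7], [1,3,6], [1,4,5], [1,4,7], [1,5,6], [2,3,4], [2,4,6], [2,5,6], [2,5,7], [3,4,5], [3,5,7], [3,6,7], [4,6,7]

giving chain groups C_0 ≅ Z^7, C_1 ≅ Z^21, C_2 ≅ Z^14.

Boundary ∂_1: C_1 → C_0 sends each edge [p,q] (with p < q) to q − p. For instance
  ∂[2,6] = [6] − [2].
The 7×21 boundary matrix has rank 6 and Smith normal form diag(1,1,1,1,1,1).

∂_2: C_2 → C_1 sends each 2-simplex [p,q,r] to [q,r] − [p,r] + [p,q]. For instance
  ∂[1,2,7] = [2,7] − [1,7] + [1,2],
  ∂[1,5,6] = [5,6] − [1,6] + [1,5].
As a 21×14 matrix over Z this has rank 13, with invariant factors (1,1,1,1,1,1,1,1,1,1,1,1,1).

Computing H_k = (kernel of ∂_k) / (image of ∂_{k+1}):

  H_0: rank C_0 − rank ∂_1 = 7 − 6 = 1, and the invariant factors of ∂_1 are all 1, so H_0 = Z.
  H_1: rank ker ∂_1 − rank ∂_2 = (21 − 6) − 13 = 2, and the invariant factors of ∂_2 are all 1, so H_1 = Z^2.
  H_2: rank ker ∂_2 − rank ∂_3 = (14 − 13) − 0 = 1, and there is no ∂_3, so H_2 = Z.

As a check, the Euler characteristic is 7 − 21 + 14 = 0, which agrees with 1 − 2 + 1 = 0.
(K is a triangulation of the torus T^2.)

H_0 = Z,  H_1 = Z^2,  H_2 = Z.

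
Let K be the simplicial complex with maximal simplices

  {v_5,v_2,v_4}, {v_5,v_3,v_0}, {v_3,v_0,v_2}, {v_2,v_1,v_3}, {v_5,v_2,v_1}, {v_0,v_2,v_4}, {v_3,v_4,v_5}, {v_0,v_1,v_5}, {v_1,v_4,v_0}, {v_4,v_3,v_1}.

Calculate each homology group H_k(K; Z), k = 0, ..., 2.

We work with the vertex ordering v_0 < v_1 < v_2 < v_3 < v_4 < v_5. The simplices of K, each written with vertices in increasing order, are:

  0-simplices (6): [v_0], [v_1], [v_2], [v_3], [v_4], [v_5]
  1-simplices (15): (15 of them)
  2-simplices (10): [v_0,v_1,v_4], [v_0,v_1,v_5], [v_0,v_2,v_3], [v_0,v_2,v_4], [v_0,v_3,v_5], [v_1,v_2,v_3], [v_1,v_2,v_5], [v_1,v_3,v_4], [v_2,v_4,v_5], [v_3,v_4,v_5]

giving chain groups C_0 ≅ Z^6, C_1 ≅ Z^15, C_2 ≅ Z^10.

The boundary map ∂_1: C_1 → C_0 is given by ∂[p,q] = [q] − [p].
This gives a 6×15 integer matrix of rank 5; reducing to Smith normal form yields diagonal entries (1,1,1,1,1).

Boundary ∂_2: C_2 → C_1 sends each 2-simplex [p,q,r] to [q,r] − [p,r] + [p,q]. For instance
  ∂[v_0,v_2,v_3] = [v_2,v_3] − [v_0,v_3] + [v_0,v_2],
  ∂[v_1,v_3,v_4] = [v_3,v_4] − [v_1,v_4] + [v_1,v_3].
This gives a 15×10 integer matrix of rank 10; reducing to Smith normal form yields diagonal entries (1,1,1,1,1,1,1,1,1,2).

Now H_k = ker ∂_k / im ∂_{k+1}, so:

  H_0: rank C_0 − rank ∂_1 = 6 − 5 = 1, and the invariant factors of ∂_1 are all 1, so H_0 = Z.
  H_1: rank ker ∂_1 − rank ∂_2 = (15 − 5) − 10 = 0, and ∂_2 has invariant factor 2 > 1, so H_1 = Z/2.
  H_2: rank ker ∂_2 − rank ∂_3 = (10 − 10) − 0 = 0, and there is no ∂_3, so H_2 = 0.

H_0 ≅ Z,  H_1 ≅ Z/2,  H_2 = 0.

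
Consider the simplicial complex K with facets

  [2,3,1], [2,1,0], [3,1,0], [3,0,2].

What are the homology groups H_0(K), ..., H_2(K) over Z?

Fix the vertex order 0 < 1 < 2 < 3 and write every simplex with vertices in increasing order. Then dim K = 2 and the simplices of K are:

  0-simplices (4): [0], [1], [2], [3]
  1-simplices (6): [0,1], [0,2], [0,3], [1,2], [1,3], [2,3]
  2-simplices (4): [0,1,2], [0,1,3], [0,2,3], [1,2,3]

Hence C_0 ≅ Z^4, C_1 ≅ Z^6, C_2 ≅ Z^4.

The boundary map ∂_1: C_1 → C_0 is given by ∂[p,q] = [q] − [p]. For instance
  ∂[1,2] = [2] − [1].
This gives a 4×6 integer matrix of rank 3; reducing to Smith normal form yields diagonal entries (1,1,1).

Boundary ∂_2: C_2 → C_1 acts by ∂[p,q,r] = [q,r] − [p,r] + [p,q]. For instance
  ∂[0,1,3] = [1,3] − [0,3] + [0,1],
  ∂[0,1,2] = [1,2] − [0,2] + [0,1].
The resulting 6×4 matrix has rank 3, and its Smith normal form has invariant factors (1,1,1).

Reading off H_k = ker ∂_k / im ∂_{k+1}:

  H_0: rank C_0 − rank ∂_1 = 4 − 3 = 1, and the invariant factors of ∂_1 are all 1, so H_0 ≅ Z.
  H_1: rank ker ∂_1 − rank ∂_2 = (6 − 3) − 3 = 0, and the invariant factors of ∂_2 are all 1, so H_1 ≅ 0.
  H_2: rank ker ∂_2 − rank ∂_3 = (4 − 3) − 0 = 1, and there is no ∂_3, so H_2 ≅ Z.

(K is a triangulation of the 2-sphere S^2.)

H_0 ≅ Z,  H_1 = 0,  H_2 ≅ Z.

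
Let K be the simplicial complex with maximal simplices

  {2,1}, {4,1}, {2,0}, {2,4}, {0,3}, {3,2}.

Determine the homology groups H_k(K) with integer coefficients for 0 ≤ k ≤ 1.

Fix the vertex order 0 < 1 < 2 < 3 < 4 and write every simplex with vertices in increasing order. Then dim K = 1 and the simplices of K are:

  0-simplices (5): [0], [1], [2], [3], [4]
  1-simplices (6): [0,2], [0,3], [1,2], [1,4], [2,3], [2,4]

giving chain groups C_0 ≅ Z^5, C_1 ≅ Z^6.

The boundary map ∂_1: C_1 → C_0 maps an edge to its endpoints' difference, ∂[p,q] = q − p. For instance
  ∂[2,3] = [3] − [2].
The resulting 5×6 matrix has rank 4, and its Smith normal form has invariant factors (1,1,1,1).

From H_k ≅ ker(∂_k) / im(∂_{k+1}) we obtain:

  H_0: rank C_0 − rank ∂_1 = 5 − 4 = 1, and the invariant factors of ∂_1 are all 1, so H_0 ≅ Z.
  H_1: rank ker ∂_1 − rank ∂_2 = (6 − 4) − 0 = 2, and there is no ∂_2, so H_1 ≅ Z^2.

H_0 = Z,  H_1 = Z^2.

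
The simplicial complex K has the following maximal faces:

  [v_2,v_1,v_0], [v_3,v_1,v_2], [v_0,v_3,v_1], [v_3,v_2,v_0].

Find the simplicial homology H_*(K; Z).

H_0 = Z,  H_1 = 0,  H_2 = Z.

We work with the vertex ordering v_0 < v_1 < v_2 < v_3. The simplices of K, each written with vertices in increasing order, are:

  0-simplices (4): [v_0], [v_1], [v_2], [v_3]
  1-simplices (6): [v_0,v_1], [v_0,v_2], [v_0,v_3], [v_1,v_2], [v_1,v_3], [v_2,v_3]
  2-simplices (4): [v_0,v_1,v_2], [v_0,v_1,v_3], [v_0,v_2,v_3], [v_1,v_2,v_3]

giving chain groups C_0 ≅ Z^4, C_1 ≅ Z^6, C_2 ≅ Z^4.

The boundary map ∂_1: C_1 → C_0 sends each edge [p,q] (with p < q) to q − p. For instance
  ∂[v_1,v_2] = [v_2] − [v_1].
As a 4×6 matrix over Z this has rank 3, with invariant factors (1,1,1).

Boundary ∂_2: C_2 → C_1 maps a triangle to the signed sum of its edges. For instance
  ∂[v_1,v_2,v_3] = [v_2,v_3] − [v_1,v_3] + [v_1,v_2],
  ∂[v_0,v_1,v_3] = [v_1,v_3] − [v_0,v_3] + [v_0,v_1].
The 6×4 boundary matrix has rank 3 and Smith normal form diag(1,1,1).

Reading off H_k = ker ∂_k / im ∂_{k+1}:

  H_0: rank C_0 − rank ∂_1 = 4 − 3 = 1, and the invariant factors of ∂_1 are all 1, so H_0 ≅ Z.
  H_1: rank ker ∂_1 − rank ∂_2 = (6 − 3) − 3 = 0, and the invariant factors of ∂_2 are all 1, so H_1 ≅ 0.
  H_2: rank ker ∂_2 − rank ∂_3 = (4 − 3) − 0 = 1, and there is no ∂_3, so H_2 ≅ Z.

As a check, the Euler characteristic is 4 − 6 + 4 = 2, which agrees with 1 − 0 + 1 = 2.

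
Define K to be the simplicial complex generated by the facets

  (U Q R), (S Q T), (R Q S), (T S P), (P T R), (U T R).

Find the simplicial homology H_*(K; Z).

H_0 = Z,  H_1 = Z,  H_2 = 0.

Order the vertices as P < Q < R < S < T < U. Listing each simplex with vertices in this order, K has dimension 2 with simplices:

  0-simplices (6): P, Q, R, S, T, U
  1-simplices (12): PR, PS, PT, QR, QS, QT, QU, RS, RT, RU, ST, TU
  2-simplices (6): PRT, PST, QRS, QRU, QST, RTU

so the chain groups are C_0 ≅ Z^6, C_1 ≅ Z^12, C_2 ≅ Z^6.

∂_1: C_1 → C_0 is given by ∂[p,q] = [q] − [p]. For instance
  ∂PR = R − P.
The 6×12 boundary matrix has rank 5 and Smith normal form diag(1,1,1,1,1).

The boundary map ∂_2: C_2 → C_1 maps a triangle to the signed sum of its edges. For instance
  ∂RTU = TU − RU + RT,
  ∂QRS = RS − QS + QR.
The 12×6 boundary matrix has rank 6 and Smith normal form diag(1,1,1,1,1,1).

From H_k ≅ ker(∂_k) / im(∂_{k+1}) we obtain:

  H_0: rank C_0 − rank ∂_1 = 6 − 5 = 1, and the invariant factors of ∂_1 are all 1, so H_0 = Z.
  H_1: rank ker ∂_1 − rank ∂_2 = (12 − 5) − 6 = 1, and the invariant factors of ∂_2 are all 1, so H_1 = Z.
  H_2: rank ker ∂_2 − rank ∂_3 = (6 − 6) − 0 = 0, and there is no ∂_3, so H_2 = 0.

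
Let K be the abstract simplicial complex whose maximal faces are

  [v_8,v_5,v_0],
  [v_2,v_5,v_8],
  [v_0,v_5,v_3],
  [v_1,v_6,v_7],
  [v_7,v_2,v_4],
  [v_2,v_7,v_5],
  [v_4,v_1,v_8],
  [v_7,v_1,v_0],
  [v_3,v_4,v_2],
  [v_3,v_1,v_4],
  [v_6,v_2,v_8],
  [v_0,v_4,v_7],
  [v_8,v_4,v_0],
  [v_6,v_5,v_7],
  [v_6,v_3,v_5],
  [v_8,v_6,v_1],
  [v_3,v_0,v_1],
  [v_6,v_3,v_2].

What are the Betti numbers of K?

Fix the vertex order v_0 < v_1 < v_2 < v_3 < v_4 < v_5 < v_6 < v_7 < v_8 and write every simplex with vertices in increasing order. Then dim K = 2 and the simplices of K are:

  0-simplices (9): [v_0], [v_1], [v_2], [v_3], [v_4], [v_5], [v_6], [v_7], [v_8]
  1-simplices (27): (27 of them)
  2-simplices (18): (18 of them)

giving chain groups C_0 ≅ Z^9, C_1 ≅ Z^27, C_2 ≅ Z^18.

∂_1: C_1 → C_0 maps an edge to its endpoints' difference, ∂[p,q] = q − p.
This gives a 9×27 integer matrix of rank 8; reducing to Smith normal form yields diagonal entries (1,1,1,1,1,1,1,1).

Boundary ∂_2: C_2 → C_1 maps a triangle to the signed sum of its edges. For instance
  ∂[v_1,v_6,v_8] = [v_6,v_8] − [v_1,v_8] + [v_1,v_6],
  ∂[v_0,v_4,v_7] = [v_4,v_7] − [v_0,v_7] + [v_0,v_4].
The resulting 27×18 matrix has rank 18, and its Smith normal form has invariant factors (1,1,1,1,1,1,1,1,1,1,1,1,1,1,1,1,1,2).

Now H_k = ker ∂_k / im ∂_{k+1}, so:

  H_0: rank C_0 − rank ∂_1 = 9 − 8 = 1, and the invariant factors of ∂_1 are all 1, so H_0 ≅ Z.
  H_1: rank ker ∂_1 − rank ∂_2 = (27 − 8) − 18 = 1, and ∂_2 has invariant factor 2 > 1, so H_1 ≅ Z ⊕ Z/2.
  H_2: rank ker ∂_2 − rank ∂_3 = (18 − 18) − 0 = 0, and there is no ∂_3, so H_2 ≅ 0.

(K is a triangulation of the Klein bottle.)

Hence the Betti numbers are b_0 = 1, b_1 = 1, b_2 = 0.

b_0 = 1, b_1 = 1, b_2 = 0.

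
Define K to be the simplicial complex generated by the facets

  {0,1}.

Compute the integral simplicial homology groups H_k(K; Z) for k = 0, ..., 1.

H_0 ≅ Z,  H_1 = 0.

K has 2 vertices, 1 edge.
rank ∂_0 = 0, rank ∂_1 = 1 ⇒ b_0 = 2 − 0 − 1 = 1; all invariant factors of ∂_1 are 1 so no torsion. So H_0 = Z.
rank ∂_1 = 1, rank ∂_2 = 0 ⇒ b_1 = 1 − 1 − 0 = 0. So H_1 = 0.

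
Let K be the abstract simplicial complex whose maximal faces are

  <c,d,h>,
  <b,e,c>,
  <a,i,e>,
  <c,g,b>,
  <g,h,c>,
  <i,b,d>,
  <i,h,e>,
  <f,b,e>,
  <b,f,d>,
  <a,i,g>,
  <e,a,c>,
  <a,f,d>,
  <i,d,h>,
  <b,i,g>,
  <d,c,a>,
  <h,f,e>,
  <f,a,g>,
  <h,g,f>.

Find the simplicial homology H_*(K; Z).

We work with the vertex ordering a < b < c < d < e < f < g < h < i. The simplices of K, each written with vertices in increasing order, are:

  0-simplices (9): a, b, c, d, e, f, g, h, i
  1-simplices (27): ac, ad, ae, af, ag, ai, bc, bd, be, bf, bg, bi, cd, ce, cg, ch, df, dh, di, ef, eh, ei, fg, fh, gh, gi, hi
  2-simplices (18): acd, ace, adf, aei, afg, agi, bce, bcg, bdf, bdi, bef, bgi, cdh, cgh, dhi, efh, ehi, fgh

Hence C_0 ≅ Z^9, C_1 ≅ Z^27, C_2 ≅ Z^18.

The boundary map ∂_1: C_1 → C_0 is given by ∂[p,q] = [q] − [p].
The resulting 9×27 matrix has rank 8, and its Smith normal form has invariant factors (1,1,1,1,1,1,1,1).

Boundary ∂_2: C_2 → C_1 sends each 2-simplex [p,q,r] to [q,r] − [p,r] + [p,q]. For instance
  ∂cgh = gh − ch + cg,
  ∂afg = fg − ag + af.
As a 27×18 matrix over Z this has rank 17, with invariant factors (1,1,1,1,1,1,1,1,1,1,1,1,1,1,1,1,1).

Reading off H_k = ker ∂_k / im ∂_{k+1}:

  H_0: rank C_0 − rank ∂_1 = 9 − 8 = 1, and the invariant factors of ∂_1 are all 1, so H_0 ≅ Z.
  H_1: rank ker ∂_1 − rank ∂_2 = (27 − 8) − 17 = 2, and the invariant factors of ∂_2 are all 1, so H_1 ≅ Z^2.
  H_2: rank ker ∂_2 − rank ∂_3 = (18 − 17) − 0 = 1, and there is no ∂_3, so H_2 ≅ Z.

(K is a triangulation of the torus T^2.)

H_0 ≅ Z,  H_1 ≅ Z^2,  H_2 ≅ Z.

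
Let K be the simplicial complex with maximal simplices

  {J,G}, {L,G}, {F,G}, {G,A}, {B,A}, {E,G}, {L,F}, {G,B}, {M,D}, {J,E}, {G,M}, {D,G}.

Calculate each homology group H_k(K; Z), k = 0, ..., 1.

H_0 ≅ Z,  H_1 ≅ Z^4.

Take the total order A < B < D < E < F < G < J < L < M on the vertex set. Then K (dimension 1) consists of the simplices:

  0-simplices (9): A, B, D, E, F, G, J, L, M
  1-simplices (12): AB, AG, BG, DG, DM, EG, EJ, FG, FL, GJ, GL, GM

giving chain groups C_0 ≅ Z^9, C_1 ≅ Z^12.

∂_1: C_1 → C_0 maps an edge to its endpoints' difference, ∂[p,q] = q − p. For instance
  ∂GM = M − G.
This gives a 9×12 integer matrix of rank 8; reducing to Smith normal form yields diagonal entries (1,1,1,1,1,1,1,1).

From H_k ≅ ker(∂_k) / im(∂_{k+1}) we obtain:

  H_0: rank C_0 − rank ∂_1 = 9 − 8 = 1, and the invariant factors of ∂_1 are all 1, so H_0 ≅ Z.
  H_1: rank ker ∂_1 − rank ∂_2 = (12 − 8) − 0 = 4, and there is no ∂_2, so H_1 ≅ Z^4.

As a check, the Euler characteristic is 9 − 12 = -3, which agrees with 1 − 4 = -3.
(K is a triangulation of a wedge of 4 circles.)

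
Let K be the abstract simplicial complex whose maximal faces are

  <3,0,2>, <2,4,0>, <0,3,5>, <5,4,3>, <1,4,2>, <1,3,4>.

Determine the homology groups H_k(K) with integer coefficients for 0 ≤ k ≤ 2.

H_0 ≅ Z,  H_1 ≅ Z,  H_2 = 0.

Fix the vertex order 0 < 1 < 2 < 3 < 4 < 5 and write every simplex with vertices in increasing order. Then dim K = 2 and the simplices of K are:

  0-simplices (6): [0], [1], [2], [3], [4], [5]
  1-simplices (12): [0,2], [0,3], [0,4], [0,5], [1,2], [1,3], [1,4], [2,3], [2,4], [3,4], [3,5], [4,5]
  2-simplices (6): [0,2,3], [0,2,4], [0,3,5], [1,2,4], [1,3,4], [3,4,5]

giving chain groups C_0 ≅ Z^6, C_1 ≅ Z^12, C_2 ≅ Z^6.

The boundary map ∂_1: C_1 → C_0 is given by ∂[p,q] = [q] − [p]. For instance
  ∂[2,3] = [3] − [2].
This gives a 6×12 integer matrix of rank 5; reducing to Smith normal form yields diagonal entries (1,1,1,1,1).

The boundary map ∂_2: C_2 → C_1 acts by ∂[p,q,r] = [q,r] − [p,r] + [p,q]. For instance
  ∂[1,3,4] = [3,4] − [1,4] + [1,3],
  ∂[0,2,3] = [2,3] − [0,3] + [0,2].
The resulting 12×6 matrix has rank 6, and its Smith normal form has invariant factors (1,1,1,1,1,1).

Reading off H_k = ker ∂_k / im ∂_{k+1}:

  H_0: rank C_0 − rank ∂_1 = 6 − 5 = 1, and the invariant factors of ∂_1 are all 1, so H_0 = Z.
  H_1: rank ker ∂_1 − rank ∂_2 = (12 − 5) − 6 = 1, and the invariant factors of ∂_2 are all 1, so H_1 = Z.
  H_2: rank ker ∂_2 − rank ∂_3 = (6 − 6) − 0 = 0, and there is no ∂_3, so H_2 = 0.

As a check, the Euler characteristic is 6 − 12 + 6 = 0, which agrees with 1 − 1 + 0 = 0.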